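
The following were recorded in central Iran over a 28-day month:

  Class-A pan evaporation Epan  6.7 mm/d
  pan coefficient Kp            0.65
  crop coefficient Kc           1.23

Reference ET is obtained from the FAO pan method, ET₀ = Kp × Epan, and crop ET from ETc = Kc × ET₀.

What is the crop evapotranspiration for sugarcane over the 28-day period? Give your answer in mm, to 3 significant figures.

150 mm

ET₀ = 0.65 × 6.7 = 4.3550 mm/d
ETc = Kc × ET₀ = 1.23 × 4.3550 = 5.3567 mm/d
Over 28 days: 5.3567 × 28 = 149.988 mm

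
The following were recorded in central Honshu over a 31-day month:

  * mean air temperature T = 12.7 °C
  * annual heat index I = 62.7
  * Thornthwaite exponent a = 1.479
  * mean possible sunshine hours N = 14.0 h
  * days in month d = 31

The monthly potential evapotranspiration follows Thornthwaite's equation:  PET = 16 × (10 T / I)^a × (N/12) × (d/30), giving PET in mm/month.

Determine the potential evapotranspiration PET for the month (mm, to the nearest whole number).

55 mm

10T/I = 10 × 12.7 / 62.7 = 2.0255
(10T/I)^a = 2.0255^1.479 = 2.8403
Uncorrected PET = 16 × 2.8403 = 45.445 mm
Correction = (N/12)(d/30) = (14.0/12)(31/30) = 1.2056
PET = 45.445 × 1.2056 = 54.788 mm/month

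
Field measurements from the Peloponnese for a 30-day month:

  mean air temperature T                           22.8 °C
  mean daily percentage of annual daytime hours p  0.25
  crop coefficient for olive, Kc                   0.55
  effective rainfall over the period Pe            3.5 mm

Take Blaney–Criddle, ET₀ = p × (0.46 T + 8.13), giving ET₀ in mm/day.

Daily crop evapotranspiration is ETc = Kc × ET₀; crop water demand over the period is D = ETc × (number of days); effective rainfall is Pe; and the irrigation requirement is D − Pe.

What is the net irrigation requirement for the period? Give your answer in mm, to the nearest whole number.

73 mm

ET₀ = 0.25 × (0.46 × 22.8 + 8.13) = 0.25 × 18.618 = 4.6545 mm/d
ETc = Kc × ET₀ = 0.55 × 4.6545 = 2.5600 mm/d
Crop demand D = ETc × 30 d = 2.5600 × 30 = 76.800 mm
D − Pe = 76.800 − 3.5 = 73.300 mm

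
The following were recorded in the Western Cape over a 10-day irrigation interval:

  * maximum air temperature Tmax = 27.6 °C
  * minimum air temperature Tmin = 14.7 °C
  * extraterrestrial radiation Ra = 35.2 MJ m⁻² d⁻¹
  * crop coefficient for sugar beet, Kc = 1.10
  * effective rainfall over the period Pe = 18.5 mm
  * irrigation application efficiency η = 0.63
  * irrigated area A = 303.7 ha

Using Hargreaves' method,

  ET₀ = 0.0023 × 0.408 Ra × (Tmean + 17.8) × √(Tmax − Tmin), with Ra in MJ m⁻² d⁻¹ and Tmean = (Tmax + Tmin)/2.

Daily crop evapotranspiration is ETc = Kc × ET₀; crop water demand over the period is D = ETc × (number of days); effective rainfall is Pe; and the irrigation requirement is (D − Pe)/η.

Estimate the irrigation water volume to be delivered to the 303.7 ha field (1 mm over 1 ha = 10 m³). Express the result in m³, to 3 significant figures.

156000 m³

Tmean = (27.6 + 14.7)/2 = 21.15 °C
0.408 Ra = 0.408 × 35.2 = 14.3616 mm/d equivalent
ET₀ = 0.0023 × 14.3616 × (21.15 + 17.8) × √12.9 = 0.0023 × 14.3616 × 38.95 × 3.5917 = 4.6210 mm/d
ETc = Kc × ET₀ = 1.10 × 4.6210 = 5.0831 mm/d
Crop demand D = ETc × 10 d = 5.0831 × 10 = 50.831 mm
D − Pe = 50.831 − 18.5 = 32.331 mm
Gross irrigation = 32.331 / 0.63 = 51.319 mm
Volume = 51.319 mm × 303.7 ha × 10 = 155855.8 m³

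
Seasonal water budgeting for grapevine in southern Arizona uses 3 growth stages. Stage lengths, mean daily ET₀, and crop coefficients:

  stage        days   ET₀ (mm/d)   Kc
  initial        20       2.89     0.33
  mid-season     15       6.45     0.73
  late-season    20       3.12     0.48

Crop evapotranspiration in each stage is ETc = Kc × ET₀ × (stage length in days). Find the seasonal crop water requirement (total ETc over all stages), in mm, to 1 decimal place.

119.7 mm

initial: 0.33 × 2.89 × 20 = 19.07 mm
mid-season: 0.73 × 6.45 × 15 = 70.63 mm
late-season: 0.48 × 3.12 × 20 = 29.95 mm
Seasonal total = 119.65 mm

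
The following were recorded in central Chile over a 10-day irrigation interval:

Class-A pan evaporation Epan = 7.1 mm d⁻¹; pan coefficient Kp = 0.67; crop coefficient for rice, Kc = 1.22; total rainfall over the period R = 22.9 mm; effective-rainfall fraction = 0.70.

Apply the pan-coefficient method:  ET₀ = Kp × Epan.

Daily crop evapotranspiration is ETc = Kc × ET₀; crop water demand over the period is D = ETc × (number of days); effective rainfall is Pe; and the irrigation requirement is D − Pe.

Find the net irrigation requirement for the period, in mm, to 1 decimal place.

42.0 mm

ET₀ = 0.67 × 7.1 = 4.7570 mm/d
ETc = Kc × ET₀ = 1.22 × 4.7570 = 5.8035 mm/d
Crop demand D = ETc × 10 d = 5.8035 × 10 = 58.035 mm
Pe = 0.70 × 22.9 = 16.030 mm
D − Pe = 58.035 − 16.030 = 42.005 mm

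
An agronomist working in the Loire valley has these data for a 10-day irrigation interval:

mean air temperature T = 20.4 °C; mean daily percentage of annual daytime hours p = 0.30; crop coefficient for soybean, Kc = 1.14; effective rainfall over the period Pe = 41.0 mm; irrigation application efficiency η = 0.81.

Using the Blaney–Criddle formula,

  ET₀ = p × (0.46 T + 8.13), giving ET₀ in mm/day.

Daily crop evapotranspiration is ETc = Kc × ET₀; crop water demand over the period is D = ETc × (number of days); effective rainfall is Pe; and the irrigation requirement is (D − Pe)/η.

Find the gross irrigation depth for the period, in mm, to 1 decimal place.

23.3 mm

ET₀ = 0.30 × (0.46 × 20.4 + 8.13) = 0.30 × 17.514 = 5.2542 mm/d
ETc = Kc × ET₀ = 1.14 × 5.2542 = 5.9898 mm/d
Crop demand D = ETc × 10 d = 5.9898 × 10 = 59.898 mm
D − Pe = 59.898 − 41.0 = 18.898 mm
Gross irrigation = 18.898 / 0.81 = 23.331 mm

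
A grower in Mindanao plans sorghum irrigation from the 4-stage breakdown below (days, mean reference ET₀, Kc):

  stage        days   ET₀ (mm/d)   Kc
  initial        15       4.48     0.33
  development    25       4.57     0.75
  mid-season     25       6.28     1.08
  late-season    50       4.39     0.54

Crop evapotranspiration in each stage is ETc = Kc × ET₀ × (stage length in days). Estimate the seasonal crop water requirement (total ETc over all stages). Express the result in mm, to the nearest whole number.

initial: 0.33 × 4.48 × 15 = 22.18 mm
development: 0.75 × 4.57 × 25 = 85.69 mm
mid-season: 1.08 × 6.28 × 25 = 169.56 mm
late-season: 0.54 × 4.39 × 50 = 118.53 mm
Seasonal total = 395.96 mm

396 mm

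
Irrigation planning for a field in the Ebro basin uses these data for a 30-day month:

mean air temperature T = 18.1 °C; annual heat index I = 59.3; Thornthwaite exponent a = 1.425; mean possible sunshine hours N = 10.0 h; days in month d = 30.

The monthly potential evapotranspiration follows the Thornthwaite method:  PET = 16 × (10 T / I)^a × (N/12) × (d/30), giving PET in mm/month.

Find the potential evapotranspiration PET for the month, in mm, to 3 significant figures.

65.4 mm

10T/I = 10 × 18.1 / 59.3 = 3.0523
(10T/I)^a = 3.0523^1.425 = 4.9045
Uncorrected PET = 16 × 4.9045 = 78.472 mm
Correction = (N/12)(d/30) = (10.0/12)(30/30) = 0.8333
PET = 78.472 × 0.8333 = 65.391 mm/month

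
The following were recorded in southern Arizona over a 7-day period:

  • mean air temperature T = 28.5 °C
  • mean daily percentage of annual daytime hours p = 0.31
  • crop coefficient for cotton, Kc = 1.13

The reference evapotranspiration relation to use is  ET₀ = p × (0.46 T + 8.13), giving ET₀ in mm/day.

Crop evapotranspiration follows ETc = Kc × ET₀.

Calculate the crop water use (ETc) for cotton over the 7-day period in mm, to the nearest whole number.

ET₀ = 0.31 × (0.46 × 28.5 + 8.13) = 0.31 × 21.240 = 6.5844 mm/d
ETc = Kc × ET₀ = 1.13 × 6.5844 = 7.4404 mm/d
Over 7 days: 7.4404 × 7 = 52.083 mm

52 mm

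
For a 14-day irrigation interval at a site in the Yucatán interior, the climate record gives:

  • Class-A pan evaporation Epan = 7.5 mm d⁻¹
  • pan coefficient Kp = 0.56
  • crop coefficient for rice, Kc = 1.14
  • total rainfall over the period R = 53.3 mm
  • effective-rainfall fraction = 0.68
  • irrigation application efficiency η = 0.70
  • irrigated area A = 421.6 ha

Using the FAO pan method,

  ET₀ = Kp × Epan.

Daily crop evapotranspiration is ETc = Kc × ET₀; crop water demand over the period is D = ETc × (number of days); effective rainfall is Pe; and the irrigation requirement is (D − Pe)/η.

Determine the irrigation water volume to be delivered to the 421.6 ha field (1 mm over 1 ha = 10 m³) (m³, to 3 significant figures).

185000 m³

ET₀ = 0.56 × 7.5 = 4.2000 mm/d
ETc = Kc × ET₀ = 1.14 × 4.2000 = 4.7880 mm/d
Crop demand D = ETc × 14 d = 4.7880 × 14 = 67.032 mm
Pe = 0.68 × 53.3 = 36.244 mm
D − Pe = 67.032 − 36.244 = 30.788 mm
Gross irrigation = 30.788 / 0.70 = 43.983 mm
Volume = 43.983 mm × 421.6 ha × 10 = 185432.3 m³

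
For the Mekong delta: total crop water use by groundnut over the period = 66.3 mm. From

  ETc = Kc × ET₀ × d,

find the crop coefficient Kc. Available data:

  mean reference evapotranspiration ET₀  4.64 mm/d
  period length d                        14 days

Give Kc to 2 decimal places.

ETc = Kc × ET₀ × d  ⇒  Kc = ETc / (ET₀ × d)
Kc = 66.3 / (4.64 × 14) = 66.3 / 64.96 = 1.0206

1.02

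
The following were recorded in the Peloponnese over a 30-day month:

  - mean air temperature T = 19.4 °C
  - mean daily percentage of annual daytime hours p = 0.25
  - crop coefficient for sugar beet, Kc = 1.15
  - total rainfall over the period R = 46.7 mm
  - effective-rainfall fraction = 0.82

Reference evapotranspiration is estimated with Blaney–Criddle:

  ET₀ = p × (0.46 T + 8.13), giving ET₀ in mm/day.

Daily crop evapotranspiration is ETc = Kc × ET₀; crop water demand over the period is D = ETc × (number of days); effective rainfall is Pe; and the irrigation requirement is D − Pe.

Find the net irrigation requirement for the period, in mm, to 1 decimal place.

108.8 mm

ET₀ = 0.25 × (0.46 × 19.4 + 8.13) = 0.25 × 17.054 = 4.2635 mm/d
ETc = Kc × ET₀ = 1.15 × 4.2635 = 4.9030 mm/d
Crop demand D = ETc × 30 d = 4.9030 × 30 = 147.090 mm
Pe = 0.82 × 46.7 = 38.294 mm
D − Pe = 147.090 − 38.294 = 108.796 mm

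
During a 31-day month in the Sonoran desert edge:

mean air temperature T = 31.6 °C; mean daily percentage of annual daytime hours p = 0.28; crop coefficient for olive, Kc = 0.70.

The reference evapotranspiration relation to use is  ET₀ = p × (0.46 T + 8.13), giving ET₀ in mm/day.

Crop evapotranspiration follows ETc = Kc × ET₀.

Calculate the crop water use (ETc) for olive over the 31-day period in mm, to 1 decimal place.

ET₀ = 0.28 × (0.46 × 31.6 + 8.13) = 0.28 × 22.666 = 6.3465 mm/d
ETc = Kc × ET₀ = 0.70 × 6.3465 = 4.4426 mm/d
Over 31 days: 4.4426 × 31 = 137.721 mm

137.7 mm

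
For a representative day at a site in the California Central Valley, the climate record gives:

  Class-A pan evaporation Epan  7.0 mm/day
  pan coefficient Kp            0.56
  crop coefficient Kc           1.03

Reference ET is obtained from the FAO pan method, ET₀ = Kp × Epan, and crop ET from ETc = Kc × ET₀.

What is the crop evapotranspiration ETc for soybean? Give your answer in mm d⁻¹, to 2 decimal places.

4.04 mm d⁻¹

ET₀ = 0.56 × 7.0 = 3.9200 mm/d
ETc = Kc × ET₀ = 1.03 × 3.9200 = 4.0376 mm/d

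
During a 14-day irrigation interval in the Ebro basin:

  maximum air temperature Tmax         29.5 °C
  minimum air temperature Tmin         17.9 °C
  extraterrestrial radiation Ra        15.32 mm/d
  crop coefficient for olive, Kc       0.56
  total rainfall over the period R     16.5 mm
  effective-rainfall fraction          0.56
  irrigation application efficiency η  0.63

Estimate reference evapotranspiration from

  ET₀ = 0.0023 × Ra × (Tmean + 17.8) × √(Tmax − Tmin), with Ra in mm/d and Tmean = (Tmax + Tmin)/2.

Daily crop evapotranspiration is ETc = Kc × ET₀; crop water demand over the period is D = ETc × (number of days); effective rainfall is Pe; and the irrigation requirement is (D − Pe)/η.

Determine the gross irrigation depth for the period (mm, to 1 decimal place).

Tmean = (29.5 + 17.9)/2 = 23.70 °C
ET₀ = 0.0023 × 15.32 × (23.70 + 17.8) × √11.6 = 0.0023 × 15.32 × 41.50 × 3.4059 = 4.9804 mm/d
ETc = Kc × ET₀ = 0.56 × 4.9804 = 2.7890 mm/d
Crop demand D = ETc × 14 d = 2.7890 × 14 = 39.046 mm
Pe = 0.56 × 16.5 = 9.240 mm
D − Pe = 39.046 − 9.240 = 29.806 mm
Gross irrigation = 29.806 / 0.63 = 47.311 mm

47.3 mm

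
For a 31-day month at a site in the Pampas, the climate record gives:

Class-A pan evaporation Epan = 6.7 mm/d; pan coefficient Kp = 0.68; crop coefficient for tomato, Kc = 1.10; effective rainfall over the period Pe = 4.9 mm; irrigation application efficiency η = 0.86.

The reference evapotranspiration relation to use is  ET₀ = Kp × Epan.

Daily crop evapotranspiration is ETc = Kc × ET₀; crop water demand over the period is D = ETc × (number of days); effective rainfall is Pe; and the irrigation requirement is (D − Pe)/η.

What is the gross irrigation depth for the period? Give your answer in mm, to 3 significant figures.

175 mm

ET₀ = 0.68 × 6.7 = 4.5560 mm/d
ETc = Kc × ET₀ = 1.10 × 4.5560 = 5.0116 mm/d
Crop demand D = ETc × 31 d = 5.0116 × 31 = 155.360 mm
D − Pe = 155.360 − 4.9 = 150.460 mm
Gross irrigation = 150.460 / 0.86 = 174.953 mm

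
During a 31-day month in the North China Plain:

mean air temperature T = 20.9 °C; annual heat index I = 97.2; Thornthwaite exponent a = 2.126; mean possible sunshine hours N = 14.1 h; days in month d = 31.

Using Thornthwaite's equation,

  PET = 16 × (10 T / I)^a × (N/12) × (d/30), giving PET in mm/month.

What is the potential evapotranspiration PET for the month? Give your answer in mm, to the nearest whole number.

10T/I = 10 × 20.9 / 97.2 = 2.1502
(10T/I)^a = 2.1502^2.126 = 5.0916
Uncorrected PET = 16 × 5.0916 = 81.466 mm
Correction = (N/12)(d/30) = (14.1/12)(31/30) = 1.2142
PET = 81.466 × 1.2142 = 98.916 mm/month

99 mm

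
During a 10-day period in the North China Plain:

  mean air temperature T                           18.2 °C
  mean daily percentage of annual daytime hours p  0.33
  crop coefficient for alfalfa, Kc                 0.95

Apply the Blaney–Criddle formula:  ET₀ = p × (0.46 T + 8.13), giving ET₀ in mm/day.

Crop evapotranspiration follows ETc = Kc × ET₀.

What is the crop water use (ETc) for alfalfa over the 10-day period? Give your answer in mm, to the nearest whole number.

ET₀ = 0.33 × (0.46 × 18.2 + 8.13) = 0.33 × 16.502 = 5.4457 mm/d
ETc = Kc × ET₀ = 0.95 × 5.4457 = 5.1734 mm/d
Over 10 days: 5.1734 × 10 = 51.734 mm

52 mm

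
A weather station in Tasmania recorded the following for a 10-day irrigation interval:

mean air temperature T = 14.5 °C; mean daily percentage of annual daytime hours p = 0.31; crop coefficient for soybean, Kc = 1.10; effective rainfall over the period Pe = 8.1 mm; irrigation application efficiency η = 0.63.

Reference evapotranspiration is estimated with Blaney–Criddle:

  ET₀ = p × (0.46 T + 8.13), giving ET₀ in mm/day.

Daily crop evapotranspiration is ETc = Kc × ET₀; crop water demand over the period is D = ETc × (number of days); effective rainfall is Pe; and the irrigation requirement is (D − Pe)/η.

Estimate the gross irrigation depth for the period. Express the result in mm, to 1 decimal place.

67.3 mm

ET₀ = 0.31 × (0.46 × 14.5 + 8.13) = 0.31 × 14.800 = 4.5880 mm/d
ETc = Kc × ET₀ = 1.10 × 4.5880 = 5.0468 mm/d
Crop demand D = ETc × 10 d = 5.0468 × 10 = 50.468 mm
D − Pe = 50.468 − 8.1 = 42.368 mm
Gross irrigation = 42.368 / 0.63 = 67.251 mm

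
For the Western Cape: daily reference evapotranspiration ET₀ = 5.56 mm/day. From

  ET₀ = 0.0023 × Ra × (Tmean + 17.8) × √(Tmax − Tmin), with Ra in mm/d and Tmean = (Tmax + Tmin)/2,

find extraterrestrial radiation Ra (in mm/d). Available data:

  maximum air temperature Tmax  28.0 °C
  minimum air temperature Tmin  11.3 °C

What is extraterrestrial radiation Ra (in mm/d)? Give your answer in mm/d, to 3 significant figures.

Tmean = 19.65 °C; √ΔT = 4.0866
Ra = ET₀ / [0.0023 × (Tmean+17.8) × √ΔT] = 5.56 / (0.0023 × 37.45 × 4.0866) = 15.795 mm/d

15.8 mm/d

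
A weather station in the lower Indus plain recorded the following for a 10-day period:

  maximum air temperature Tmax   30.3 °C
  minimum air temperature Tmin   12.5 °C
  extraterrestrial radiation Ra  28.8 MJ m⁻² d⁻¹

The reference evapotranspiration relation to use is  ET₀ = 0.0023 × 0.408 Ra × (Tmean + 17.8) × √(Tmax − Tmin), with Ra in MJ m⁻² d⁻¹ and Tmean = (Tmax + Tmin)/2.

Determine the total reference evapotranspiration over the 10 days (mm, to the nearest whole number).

Tmean = (30.3 + 12.5)/2 = 21.40 °C
0.408 Ra = 0.408 × 28.8 = 11.7504 mm/d equivalent
ET₀ = 0.0023 × 11.7504 × (21.40 + 17.8) × √17.8 = 0.0023 × 11.7504 × 39.20 × 4.2190 = 4.4697 mm/d
Over 10 days: 4.4697 × 10 = 44.697 mm

45 mm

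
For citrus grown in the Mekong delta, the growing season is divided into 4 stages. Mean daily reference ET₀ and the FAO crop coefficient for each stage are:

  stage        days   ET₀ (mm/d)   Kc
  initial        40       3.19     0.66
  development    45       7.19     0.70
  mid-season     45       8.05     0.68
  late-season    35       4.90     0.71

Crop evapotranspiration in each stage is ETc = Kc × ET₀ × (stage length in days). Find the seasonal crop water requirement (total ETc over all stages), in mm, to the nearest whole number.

initial: 0.66 × 3.19 × 40 = 84.22 mm
development: 0.70 × 7.19 × 45 = 226.49 mm
mid-season: 0.68 × 8.05 × 45 = 246.33 mm
late-season: 0.71 × 4.90 × 35 = 121.77 mm
Seasonal total = 678.81 mm

679 mm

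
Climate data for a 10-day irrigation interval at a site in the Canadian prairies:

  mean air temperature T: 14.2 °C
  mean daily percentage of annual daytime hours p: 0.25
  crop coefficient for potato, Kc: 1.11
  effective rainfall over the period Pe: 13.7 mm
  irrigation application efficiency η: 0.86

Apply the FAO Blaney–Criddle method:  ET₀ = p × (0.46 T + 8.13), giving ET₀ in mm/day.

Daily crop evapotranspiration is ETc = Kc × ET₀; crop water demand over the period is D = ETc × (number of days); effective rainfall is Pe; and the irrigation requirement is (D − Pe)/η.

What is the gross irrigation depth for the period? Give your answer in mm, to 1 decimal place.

ET₀ = 0.25 × (0.46 × 14.2 + 8.13) = 0.25 × 14.662 = 3.6655 mm/d
ETc = Kc × ET₀ = 1.11 × 3.6655 = 4.0687 mm/d
Crop demand D = ETc × 10 d = 4.0687 × 10 = 40.687 mm
D − Pe = 40.687 − 13.7 = 26.987 mm
Gross irrigation = 26.987 / 0.86 = 31.380 mm

31.4 mm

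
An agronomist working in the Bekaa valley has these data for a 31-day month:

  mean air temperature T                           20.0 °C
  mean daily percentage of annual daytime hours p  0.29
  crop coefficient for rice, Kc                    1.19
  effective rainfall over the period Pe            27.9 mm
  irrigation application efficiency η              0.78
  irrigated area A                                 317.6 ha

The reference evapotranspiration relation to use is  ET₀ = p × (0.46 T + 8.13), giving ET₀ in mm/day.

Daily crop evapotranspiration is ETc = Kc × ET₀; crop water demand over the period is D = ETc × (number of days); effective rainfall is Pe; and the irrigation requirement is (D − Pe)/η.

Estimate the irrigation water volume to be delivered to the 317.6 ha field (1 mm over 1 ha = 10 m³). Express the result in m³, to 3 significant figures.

641000 m³

ET₀ = 0.29 × (0.46 × 20.0 + 8.13) = 0.29 × 17.330 = 5.0257 mm/d
ETc = Kc × ET₀ = 1.19 × 5.0257 = 5.9806 mm/d
Crop demand D = ETc × 31 d = 5.9806 × 31 = 185.399 mm
D − Pe = 185.399 − 27.9 = 157.499 mm
Gross irrigation = 157.499 / 0.78 = 201.922 mm
Volume = 201.922 mm × 317.6 ha × 10 = 641304.3 m³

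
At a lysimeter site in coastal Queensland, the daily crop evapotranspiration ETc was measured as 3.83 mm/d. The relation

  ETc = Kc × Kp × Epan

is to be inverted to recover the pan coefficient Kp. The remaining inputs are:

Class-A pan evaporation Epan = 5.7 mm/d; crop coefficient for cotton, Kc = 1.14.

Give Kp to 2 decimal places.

ETc = Kc × Kp × Epan  ⇒  Kp = ETc / (Kc × Epan)
Kp = 3.83 / (1.14 × 5.7) = 3.83 / 6.498 = 0.5894

0.59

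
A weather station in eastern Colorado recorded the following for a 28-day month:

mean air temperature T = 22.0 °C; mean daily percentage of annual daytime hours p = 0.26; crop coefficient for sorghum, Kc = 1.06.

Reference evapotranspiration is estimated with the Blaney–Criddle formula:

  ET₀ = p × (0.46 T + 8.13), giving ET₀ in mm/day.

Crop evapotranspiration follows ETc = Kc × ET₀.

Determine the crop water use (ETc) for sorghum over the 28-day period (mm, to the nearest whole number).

141 mm

ET₀ = 0.26 × (0.46 × 22.0 + 8.13) = 0.26 × 18.250 = 4.7450 mm/d
ETc = Kc × ET₀ = 1.06 × 4.7450 = 5.0297 mm/d
Over 28 days: 5.0297 × 28 = 140.832 mm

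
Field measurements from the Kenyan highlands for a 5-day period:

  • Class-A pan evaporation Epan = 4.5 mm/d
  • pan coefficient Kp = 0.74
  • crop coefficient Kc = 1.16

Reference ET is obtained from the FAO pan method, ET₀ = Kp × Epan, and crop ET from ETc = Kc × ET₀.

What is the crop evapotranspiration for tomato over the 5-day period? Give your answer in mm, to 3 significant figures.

19.3 mm

ET₀ = 0.74 × 4.5 = 3.3300 mm/d
ETc = Kc × ET₀ = 1.16 × 3.3300 = 3.8628 mm/d
Over 5 days: 3.8628 × 5 = 19.314 mm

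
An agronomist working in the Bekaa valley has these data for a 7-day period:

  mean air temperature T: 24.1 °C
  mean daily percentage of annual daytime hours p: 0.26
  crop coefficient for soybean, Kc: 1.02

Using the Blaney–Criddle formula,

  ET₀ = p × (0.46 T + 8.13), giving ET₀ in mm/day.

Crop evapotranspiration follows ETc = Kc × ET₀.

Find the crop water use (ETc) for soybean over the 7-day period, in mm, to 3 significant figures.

35.7 mm

ET₀ = 0.26 × (0.46 × 24.1 + 8.13) = 0.26 × 19.216 = 4.9962 mm/d
ETc = Kc × ET₀ = 1.02 × 4.9962 = 5.0961 mm/d
Over 7 days: 5.0961 × 7 = 35.673 mm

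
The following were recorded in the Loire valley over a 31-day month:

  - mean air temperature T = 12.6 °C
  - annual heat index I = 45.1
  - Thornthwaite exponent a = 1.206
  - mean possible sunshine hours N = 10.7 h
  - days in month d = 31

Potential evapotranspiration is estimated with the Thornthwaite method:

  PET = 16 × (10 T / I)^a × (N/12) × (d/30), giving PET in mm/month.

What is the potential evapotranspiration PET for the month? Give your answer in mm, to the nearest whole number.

10T/I = 10 × 12.6 / 45.1 = 2.7938
(10T/I)^a = 2.7938^1.206 = 3.4523
Uncorrected PET = 16 × 3.4523 = 55.237 mm
Correction = (N/12)(d/30) = (10.7/12)(31/30) = 0.9214
PET = 55.237 × 0.9214 = 50.895 mm/month

51 mm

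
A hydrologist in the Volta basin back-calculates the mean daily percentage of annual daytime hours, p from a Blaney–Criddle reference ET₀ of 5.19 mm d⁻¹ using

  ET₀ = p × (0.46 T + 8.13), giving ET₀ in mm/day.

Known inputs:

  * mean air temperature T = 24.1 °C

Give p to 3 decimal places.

0.270

p = ET₀ / (0.46 T + 8.13) = 5.19 / (0.46 × 24.1 + 8.13) = 5.19 / 19.216 = 0.2701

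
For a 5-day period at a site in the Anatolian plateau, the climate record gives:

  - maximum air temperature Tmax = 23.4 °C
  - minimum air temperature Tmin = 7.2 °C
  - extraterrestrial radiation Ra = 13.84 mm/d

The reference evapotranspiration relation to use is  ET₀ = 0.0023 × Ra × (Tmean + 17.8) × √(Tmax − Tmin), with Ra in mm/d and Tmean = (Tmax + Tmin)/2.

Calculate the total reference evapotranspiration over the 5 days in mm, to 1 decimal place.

21.2 mm

Tmean = (23.4 + 7.2)/2 = 15.30 °C
ET₀ = 0.0023 × 13.84 × (15.30 + 17.8) × √16.2 = 0.0023 × 13.84 × 33.10 × 4.0249 = 4.2408 mm/d
Over 5 days: 4.2408 × 5 = 21.204 mm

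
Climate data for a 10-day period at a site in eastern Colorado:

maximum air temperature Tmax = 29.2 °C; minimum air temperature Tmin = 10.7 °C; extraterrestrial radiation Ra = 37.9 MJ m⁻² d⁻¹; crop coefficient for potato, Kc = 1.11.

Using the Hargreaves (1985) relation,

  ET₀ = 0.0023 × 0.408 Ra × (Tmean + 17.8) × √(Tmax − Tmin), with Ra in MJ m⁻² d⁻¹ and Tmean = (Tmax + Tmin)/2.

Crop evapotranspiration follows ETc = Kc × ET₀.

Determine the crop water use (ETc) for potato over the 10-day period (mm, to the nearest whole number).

Tmean = (29.2 + 10.7)/2 = 19.95 °C
0.408 Ra = 0.408 × 37.9 = 15.4632 mm/d equivalent
ET₀ = 0.0023 × 15.4632 × (19.95 + 17.8) × √18.5 = 0.0023 × 15.4632 × 37.75 × 4.3012 = 5.7748 mm/d
ETc = Kc × ET₀ = 1.11 × 5.7748 = 6.4100 mm/d
Over 10 days: 6.4100 × 10 = 64.100 mm

64 mm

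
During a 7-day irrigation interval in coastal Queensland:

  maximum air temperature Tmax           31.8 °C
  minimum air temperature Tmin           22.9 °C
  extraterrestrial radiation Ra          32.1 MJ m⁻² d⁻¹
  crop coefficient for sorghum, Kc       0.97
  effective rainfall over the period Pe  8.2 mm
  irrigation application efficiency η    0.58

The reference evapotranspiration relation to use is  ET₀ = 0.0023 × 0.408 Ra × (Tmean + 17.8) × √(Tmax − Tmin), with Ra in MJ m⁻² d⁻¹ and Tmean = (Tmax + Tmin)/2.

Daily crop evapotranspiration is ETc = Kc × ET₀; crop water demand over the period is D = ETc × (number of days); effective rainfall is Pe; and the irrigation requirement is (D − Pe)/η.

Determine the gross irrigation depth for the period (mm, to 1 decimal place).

33.4 mm

Tmean = (31.8 + 22.9)/2 = 27.35 °C
0.408 Ra = 0.408 × 32.1 = 13.0968 mm/d equivalent
ET₀ = 0.0023 × 13.0968 × (27.35 + 17.8) × √8.9 = 0.0023 × 13.0968 × 45.15 × 2.9833 = 4.0574 mm/d
ETc = Kc × ET₀ = 0.97 × 4.0574 = 3.9357 mm/d
Crop demand D = ETc × 7 d = 3.9357 × 7 = 27.550 mm
D − Pe = 27.550 − 8.2 = 19.350 mm
Gross irrigation = 19.350 / 0.58 = 33.362 mm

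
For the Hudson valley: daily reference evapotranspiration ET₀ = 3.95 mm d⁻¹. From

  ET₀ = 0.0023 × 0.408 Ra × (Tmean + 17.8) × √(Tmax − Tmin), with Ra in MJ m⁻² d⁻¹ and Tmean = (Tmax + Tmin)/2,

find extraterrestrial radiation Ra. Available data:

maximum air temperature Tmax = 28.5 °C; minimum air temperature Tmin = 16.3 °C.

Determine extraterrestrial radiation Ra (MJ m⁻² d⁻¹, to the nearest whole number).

Tmean = (28.5+16.3)/2 = 22.40 °C; ΔT = 12.2
Ra = ET₀ / [0.0023 × 0.408 × (Tmean+17.8) × √ΔT]
   = 3.95 / (0.0023 × 0.408 × 40.20 × 3.4928) = 29.978 MJ m⁻² d⁻¹

30 MJ m⁻² d⁻¹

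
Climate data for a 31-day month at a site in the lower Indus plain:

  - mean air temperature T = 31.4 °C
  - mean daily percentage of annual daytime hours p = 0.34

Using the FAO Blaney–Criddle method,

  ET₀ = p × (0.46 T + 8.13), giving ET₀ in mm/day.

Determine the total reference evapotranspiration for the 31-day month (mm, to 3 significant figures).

238 mm

ET₀ = 0.34 × (0.46 × 31.4 + 8.13) = 0.34 × 22.574 = 7.6752 mm/d
Monthly total = 7.6752 × 31 = 237.931 mm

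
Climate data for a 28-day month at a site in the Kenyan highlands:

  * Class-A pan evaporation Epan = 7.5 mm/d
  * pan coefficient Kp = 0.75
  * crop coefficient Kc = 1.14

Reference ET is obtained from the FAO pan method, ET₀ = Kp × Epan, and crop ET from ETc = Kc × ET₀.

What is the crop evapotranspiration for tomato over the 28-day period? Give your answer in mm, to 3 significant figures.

180 mm

ET₀ = 0.75 × 7.5 = 5.6250 mm/d
ETc = Kc × ET₀ = 1.14 × 5.6250 = 6.4125 mm/d
Over 28 days: 6.4125 × 28 = 179.550 mm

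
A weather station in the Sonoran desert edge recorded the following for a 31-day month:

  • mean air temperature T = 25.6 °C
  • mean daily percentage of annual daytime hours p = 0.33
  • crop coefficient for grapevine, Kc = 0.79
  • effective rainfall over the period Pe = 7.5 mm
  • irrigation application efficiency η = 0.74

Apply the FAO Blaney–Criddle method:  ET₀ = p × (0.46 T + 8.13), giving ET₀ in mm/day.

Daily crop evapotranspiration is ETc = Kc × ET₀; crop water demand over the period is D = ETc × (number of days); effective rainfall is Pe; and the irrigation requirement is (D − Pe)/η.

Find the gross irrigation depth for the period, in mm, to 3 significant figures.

207 mm

ET₀ = 0.33 × (0.46 × 25.6 + 8.13) = 0.33 × 19.906 = 6.5690 mm/d
ETc = Kc × ET₀ = 0.79 × 6.5690 = 5.1895 mm/d
Crop demand D = ETc × 31 d = 5.1895 × 31 = 160.875 mm
D − Pe = 160.875 − 7.5 = 153.375 mm
Gross irrigation = 153.375 / 0.74 = 207.264 mm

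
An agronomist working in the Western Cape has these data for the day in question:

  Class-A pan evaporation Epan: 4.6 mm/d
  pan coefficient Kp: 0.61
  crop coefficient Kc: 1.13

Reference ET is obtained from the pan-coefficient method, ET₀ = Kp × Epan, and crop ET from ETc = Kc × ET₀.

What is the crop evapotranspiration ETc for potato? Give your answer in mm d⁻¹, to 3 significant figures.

ET₀ = 0.61 × 4.6 = 2.8060 mm/d
ETc = Kc × ET₀ = 1.13 × 2.8060 = 3.1708 mm/d

3.17 mm d⁻¹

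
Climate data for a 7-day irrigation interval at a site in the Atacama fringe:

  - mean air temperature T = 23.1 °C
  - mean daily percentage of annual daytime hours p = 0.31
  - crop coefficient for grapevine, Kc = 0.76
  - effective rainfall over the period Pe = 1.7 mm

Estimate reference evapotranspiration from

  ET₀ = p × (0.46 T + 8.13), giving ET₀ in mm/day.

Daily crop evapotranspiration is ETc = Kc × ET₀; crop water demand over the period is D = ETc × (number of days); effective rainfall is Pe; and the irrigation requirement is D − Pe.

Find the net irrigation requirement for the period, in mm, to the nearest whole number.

ET₀ = 0.31 × (0.46 × 23.1 + 8.13) = 0.31 × 18.756 = 5.8144 mm/d
ETc = Kc × ET₀ = 0.76 × 5.8144 = 4.4189 mm/d
Crop demand D = ETc × 7 d = 4.4189 × 7 = 30.932 mm
D − Pe = 30.932 − 1.7 = 29.232 mm

29 mm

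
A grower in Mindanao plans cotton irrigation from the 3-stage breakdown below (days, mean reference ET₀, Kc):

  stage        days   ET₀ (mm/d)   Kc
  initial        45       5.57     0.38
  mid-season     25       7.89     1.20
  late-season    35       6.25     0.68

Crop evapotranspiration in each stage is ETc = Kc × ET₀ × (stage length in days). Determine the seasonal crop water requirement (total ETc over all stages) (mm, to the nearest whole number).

initial: 0.38 × 5.57 × 45 = 95.25 mm
mid-season: 1.20 × 7.89 × 25 = 236.70 mm
late-season: 0.68 × 6.25 × 35 = 148.75 mm
Seasonal total = 480.70 mm

481 mm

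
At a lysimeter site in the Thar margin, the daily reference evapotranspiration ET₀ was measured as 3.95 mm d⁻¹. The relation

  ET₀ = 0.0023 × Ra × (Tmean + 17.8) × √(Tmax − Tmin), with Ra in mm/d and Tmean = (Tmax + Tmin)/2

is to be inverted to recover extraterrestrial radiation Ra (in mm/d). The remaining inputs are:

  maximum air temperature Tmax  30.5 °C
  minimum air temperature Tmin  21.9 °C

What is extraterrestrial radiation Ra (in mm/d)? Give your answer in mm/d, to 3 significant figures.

13.3 mm/d

Tmean = 26.20 °C; √ΔT = 2.9326
Ra = ET₀ / [0.0023 × (Tmean+17.8) × √ΔT] = 3.95 / (0.0023 × 44.00 × 2.9326) = 13.310 mm/d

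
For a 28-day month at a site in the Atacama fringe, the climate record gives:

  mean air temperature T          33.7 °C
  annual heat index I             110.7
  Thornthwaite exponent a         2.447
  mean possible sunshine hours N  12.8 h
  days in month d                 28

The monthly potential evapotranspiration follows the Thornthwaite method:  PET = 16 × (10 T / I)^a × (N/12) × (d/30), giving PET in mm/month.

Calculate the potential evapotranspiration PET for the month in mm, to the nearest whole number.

10T/I = 10 × 33.7 / 110.7 = 3.0443
(10T/I)^a = 3.0443^2.447 = 15.2438
Uncorrected PET = 16 × 15.2438 = 243.901 mm
Correction = (N/12)(d/30) = (12.8/12)(28/30) = 0.9956
PET = 243.901 × 0.9956 = 242.828 mm/month

243 mm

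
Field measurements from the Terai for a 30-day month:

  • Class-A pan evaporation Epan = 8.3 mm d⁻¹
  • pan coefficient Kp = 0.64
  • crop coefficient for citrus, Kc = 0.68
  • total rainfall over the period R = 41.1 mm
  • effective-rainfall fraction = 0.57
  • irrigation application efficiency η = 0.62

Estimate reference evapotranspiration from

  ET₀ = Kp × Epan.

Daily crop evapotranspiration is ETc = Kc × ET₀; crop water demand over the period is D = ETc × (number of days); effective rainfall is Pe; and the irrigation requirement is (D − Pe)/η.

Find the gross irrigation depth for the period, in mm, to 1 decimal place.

ET₀ = 0.64 × 8.3 = 5.3120 mm/d
ETc = Kc × ET₀ = 0.68 × 5.3120 = 3.6122 mm/d
Crop demand D = ETc × 30 d = 3.6122 × 30 = 108.366 mm
Pe = 0.57 × 41.1 = 23.427 mm
D − Pe = 108.366 − 23.427 = 84.939 mm
Gross irrigation = 84.939 / 0.62 = 136.998 mm

137.0 mm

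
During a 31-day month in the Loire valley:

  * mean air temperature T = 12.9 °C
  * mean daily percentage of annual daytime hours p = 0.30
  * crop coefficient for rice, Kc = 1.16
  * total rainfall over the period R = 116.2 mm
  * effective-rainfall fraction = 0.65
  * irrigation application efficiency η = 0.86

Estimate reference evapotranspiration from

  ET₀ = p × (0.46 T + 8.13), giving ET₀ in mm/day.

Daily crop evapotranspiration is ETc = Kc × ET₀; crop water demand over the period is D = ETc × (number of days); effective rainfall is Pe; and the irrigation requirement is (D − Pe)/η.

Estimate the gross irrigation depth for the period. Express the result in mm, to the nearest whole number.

ET₀ = 0.30 × (0.46 × 12.9 + 8.13) = 0.30 × 14.064 = 4.2192 mm/d
ETc = Kc × ET₀ = 1.16 × 4.2192 = 4.8943 mm/d
Crop demand D = ETc × 31 d = 4.8943 × 31 = 151.723 mm
Pe = 0.65 × 116.2 = 75.530 mm
D − Pe = 151.723 − 75.530 = 76.193 mm
Gross irrigation = 76.193 / 0.86 = 88.597 mm

89 mm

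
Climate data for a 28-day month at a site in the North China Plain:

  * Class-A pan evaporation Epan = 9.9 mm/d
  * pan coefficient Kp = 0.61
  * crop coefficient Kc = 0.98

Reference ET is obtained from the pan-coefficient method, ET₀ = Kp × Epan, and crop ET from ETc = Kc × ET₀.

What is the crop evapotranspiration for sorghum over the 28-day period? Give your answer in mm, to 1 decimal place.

ET₀ = 0.61 × 9.9 = 6.0390 mm/d
ETc = Kc × ET₀ = 0.98 × 6.0390 = 5.9182 mm/d
Over 28 days: 5.9182 × 28 = 165.710 mm

165.7 mm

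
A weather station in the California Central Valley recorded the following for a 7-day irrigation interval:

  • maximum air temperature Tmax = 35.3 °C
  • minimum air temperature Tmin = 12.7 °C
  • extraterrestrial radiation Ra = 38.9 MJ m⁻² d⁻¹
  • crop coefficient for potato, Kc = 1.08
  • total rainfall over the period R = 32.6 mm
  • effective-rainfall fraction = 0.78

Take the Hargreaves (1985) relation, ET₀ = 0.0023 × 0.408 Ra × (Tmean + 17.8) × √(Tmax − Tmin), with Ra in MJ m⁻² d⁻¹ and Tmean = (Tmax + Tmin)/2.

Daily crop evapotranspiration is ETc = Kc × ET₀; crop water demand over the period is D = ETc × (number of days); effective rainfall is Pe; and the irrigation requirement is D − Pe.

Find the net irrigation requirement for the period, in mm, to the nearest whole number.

29 mm

Tmean = (35.3 + 12.7)/2 = 24.00 °C
0.408 Ra = 0.408 × 38.9 = 15.8712 mm/d equivalent
ET₀ = 0.0023 × 15.8712 × (24.00 + 17.8) × √22.6 = 0.0023 × 15.8712 × 41.80 × 4.7539 = 7.2538 mm/d
ETc = Kc × ET₀ = 1.08 × 7.2538 = 7.8341 mm/d
Crop demand D = ETc × 7 d = 7.8341 × 7 = 54.839 mm
Pe = 0.78 × 32.6 = 25.428 mm
D − Pe = 54.839 − 25.428 = 29.411 mm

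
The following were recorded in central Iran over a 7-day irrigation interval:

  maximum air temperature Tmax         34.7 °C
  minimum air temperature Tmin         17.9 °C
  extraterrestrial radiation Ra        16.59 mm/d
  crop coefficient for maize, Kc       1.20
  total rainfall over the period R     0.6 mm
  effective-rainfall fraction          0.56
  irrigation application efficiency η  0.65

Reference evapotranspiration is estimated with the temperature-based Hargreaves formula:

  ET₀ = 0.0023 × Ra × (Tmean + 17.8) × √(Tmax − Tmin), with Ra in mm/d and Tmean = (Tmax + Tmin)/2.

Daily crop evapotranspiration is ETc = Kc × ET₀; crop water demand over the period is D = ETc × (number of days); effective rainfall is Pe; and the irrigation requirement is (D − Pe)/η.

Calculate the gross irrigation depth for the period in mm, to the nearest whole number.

Tmean = (34.7 + 17.9)/2 = 26.30 °C
ET₀ = 0.0023 × 16.59 × (26.30 + 17.8) × √16.8 = 0.0023 × 16.59 × 44.10 × 4.0988 = 6.8971 mm/d
ETc = Kc × ET₀ = 1.20 × 6.8971 = 8.2765 mm/d
Crop demand D = ETc × 7 d = 8.2765 × 7 = 57.936 mm
Pe = 0.56 × 0.6 = 0.336 mm
D − Pe = 57.936 − 0.336 = 57.600 mm
Gross irrigation = 57.600 / 0.65 = 88.615 mm

89 mm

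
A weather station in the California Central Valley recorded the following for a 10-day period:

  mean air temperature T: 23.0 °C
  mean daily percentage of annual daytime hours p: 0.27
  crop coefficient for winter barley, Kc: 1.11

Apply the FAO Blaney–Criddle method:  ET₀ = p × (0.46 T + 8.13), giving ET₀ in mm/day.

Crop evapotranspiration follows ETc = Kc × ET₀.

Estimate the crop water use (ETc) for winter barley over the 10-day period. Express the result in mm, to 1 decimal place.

56.1 mm

ET₀ = 0.27 × (0.46 × 23.0 + 8.13) = 0.27 × 18.710 = 5.0517 mm/d
ETc = Kc × ET₀ = 1.11 × 5.0517 = 5.6074 mm/d
Over 10 days: 5.6074 × 10 = 56.074 mm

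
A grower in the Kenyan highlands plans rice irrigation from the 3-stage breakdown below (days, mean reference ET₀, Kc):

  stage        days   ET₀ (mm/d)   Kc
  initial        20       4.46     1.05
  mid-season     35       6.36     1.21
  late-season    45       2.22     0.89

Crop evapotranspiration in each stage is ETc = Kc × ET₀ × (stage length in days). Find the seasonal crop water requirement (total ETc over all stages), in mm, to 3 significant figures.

452 mm

initial: 1.05 × 4.46 × 20 = 93.66 mm
mid-season: 1.21 × 6.36 × 35 = 269.35 mm
late-season: 0.89 × 2.22 × 45 = 88.91 mm
Seasonal total = 451.92 mm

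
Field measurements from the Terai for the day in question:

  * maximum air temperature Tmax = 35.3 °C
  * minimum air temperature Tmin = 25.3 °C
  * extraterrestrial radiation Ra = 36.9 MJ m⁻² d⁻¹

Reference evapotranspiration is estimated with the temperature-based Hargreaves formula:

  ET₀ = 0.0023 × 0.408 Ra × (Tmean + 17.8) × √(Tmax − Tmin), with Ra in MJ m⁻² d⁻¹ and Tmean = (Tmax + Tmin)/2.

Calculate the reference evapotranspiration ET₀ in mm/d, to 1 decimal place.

Tmean = (35.3 + 25.3)/2 = 30.30 °C
0.408 Ra = 0.408 × 36.9 = 15.0552 mm/d equivalent
ET₀ = 0.0023 × 15.0552 × (30.30 + 17.8) × √10.0 = 0.0023 × 15.0552 × 48.10 × 3.1623 = 5.2670 mm/d

5.3 mm/d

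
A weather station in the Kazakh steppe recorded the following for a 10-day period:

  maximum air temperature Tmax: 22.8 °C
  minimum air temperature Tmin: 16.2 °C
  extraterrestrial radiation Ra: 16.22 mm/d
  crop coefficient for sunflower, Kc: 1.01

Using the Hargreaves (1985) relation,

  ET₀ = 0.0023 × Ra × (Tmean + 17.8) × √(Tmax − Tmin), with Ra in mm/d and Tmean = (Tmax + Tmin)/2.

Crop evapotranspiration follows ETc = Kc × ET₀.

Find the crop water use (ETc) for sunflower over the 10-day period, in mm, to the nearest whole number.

Tmean = (22.8 + 16.2)/2 = 19.50 °C
ET₀ = 0.0023 × 16.22 × (19.50 + 17.8) × √6.6 = 0.0023 × 16.22 × 37.30 × 2.5690 = 3.5748 mm/d
ETc = Kc × ET₀ = 1.01 × 3.5748 = 3.6105 mm/d
Over 10 days: 3.6105 × 10 = 36.105 mm

36 mm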